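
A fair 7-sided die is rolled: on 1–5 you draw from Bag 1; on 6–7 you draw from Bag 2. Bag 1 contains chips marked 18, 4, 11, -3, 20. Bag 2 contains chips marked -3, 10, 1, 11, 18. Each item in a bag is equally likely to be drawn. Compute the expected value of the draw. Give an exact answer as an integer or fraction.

E[X | Bag 1] = (18 + 4 + 11 − 3 + 20)/5 = 10
E[X | Bag 2] = (-3 + 10 + 1 + 11 + 18)/5 = 37/5
E[X] = (5/7)·10 + (2/7)·37/5 = 324/35

324/35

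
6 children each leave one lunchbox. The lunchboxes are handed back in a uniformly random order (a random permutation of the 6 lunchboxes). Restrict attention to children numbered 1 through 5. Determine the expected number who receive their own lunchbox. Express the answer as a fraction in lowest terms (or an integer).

Let Xᵢ = 1 if person i gets their own lunchbox. For each i, P(Xᵢ=1) = 1/6.
By linearity of expectation, E[X₁+…+X_5] = 5·(1/6) = 5/6.

5/6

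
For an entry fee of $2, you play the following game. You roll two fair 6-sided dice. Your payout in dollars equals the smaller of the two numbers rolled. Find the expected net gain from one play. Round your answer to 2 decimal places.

$0.53

Distribution of the smaller of the two numbers rolled: 1 w.p. 11/36, 2 w.p. 1/4, 3 w.p. 7/36, 4 w.p. 5/36, 5 w.p. 1/12, 6 w.p. 1/36
E[payout] = (11/36)·1 + (1/4)·2 + (7/36)·3 + (5/36)·4 + (1/12)·5 + (1/36)·6 = 91/36
Expected profit = 91/36 − 2 = 19/36 ≈ $0.53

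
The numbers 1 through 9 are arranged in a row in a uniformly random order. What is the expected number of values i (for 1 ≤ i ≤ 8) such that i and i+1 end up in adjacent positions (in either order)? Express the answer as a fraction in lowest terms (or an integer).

16/9

For each i ∈ {1,…,8}, let Xᵢ = 1 if i and i+1 are adjacent. P(Xᵢ=1) = 2·(9−1)!/9! = 2/9.
By linearity, E[ΣXᵢ] = (8)·(2/9) = 16/9.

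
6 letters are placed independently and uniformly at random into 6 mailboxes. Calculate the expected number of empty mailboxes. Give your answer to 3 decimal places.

Let Xⱼ=1 if mailbox j is empty. P(Xⱼ=1) = ((6-1)/6)^6 = 15625/46656.
By linearity, E[#empty] = 6·15625/46656 = 15625/7776.
≈ 2.009

2.009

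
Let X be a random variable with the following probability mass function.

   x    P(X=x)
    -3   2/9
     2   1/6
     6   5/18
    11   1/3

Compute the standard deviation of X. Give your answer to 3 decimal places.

E[X] = 5, E[X²] = 53
Var(X) = E[X²] − (E[X])² = 53 − 25 = 28
SD(X) = √(28) ≈ 5.292

5.292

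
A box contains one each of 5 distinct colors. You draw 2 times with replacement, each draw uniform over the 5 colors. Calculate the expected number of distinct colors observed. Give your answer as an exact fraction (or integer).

9/5

Let Xⱼ=1 if type j appears at least once. P(Xⱼ=1) = 1 − ((5−1)/5)^2 = 9/25.
E[#distinct] = 5·9/25 = 9/5.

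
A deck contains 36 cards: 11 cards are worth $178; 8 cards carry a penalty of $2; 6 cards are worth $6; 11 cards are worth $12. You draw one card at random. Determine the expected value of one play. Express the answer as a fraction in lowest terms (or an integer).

1055/18 dollars

E[payout] = (11/36)·178 + (8/36)·(-2) + (6/36)·6 + (11/36)·12 = 1055/18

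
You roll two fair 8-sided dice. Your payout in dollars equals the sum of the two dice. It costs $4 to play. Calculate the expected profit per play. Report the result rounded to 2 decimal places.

Distribution of the sum of the two dice: 2 w.p. 1/64, 3 w.p. 1/32, 4 w.p. 3/64, 5 w.p. 1/16, 6 w.p. 5/64, 7 w.p. 3/32, …
E[payout] = (1/64)·2 + (1/32)·3 + (3/64)·4 + (1/16)·5 + (5/64)·6 + (3/32)·7 + (7/64)·8 + (1/8)·9 + (7/64)·10 + (3/32)·11 + (5/64)·12 + (1/16)·13 + (3/64)·14 + (1/32)·15 + (1/64)·16 = 9
Expected profit = 9 − 4 = 5 ≈ $5.00

$5.00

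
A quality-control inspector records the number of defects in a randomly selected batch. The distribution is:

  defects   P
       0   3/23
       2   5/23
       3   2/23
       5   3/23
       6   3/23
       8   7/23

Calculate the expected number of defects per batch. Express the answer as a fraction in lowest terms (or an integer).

105/23

E[X] = (3/23)·0 + (5/23)·2 + (2/23)·3 + (3/23)·5 + (3/23)·6 + (7/23)·8
     = 105/23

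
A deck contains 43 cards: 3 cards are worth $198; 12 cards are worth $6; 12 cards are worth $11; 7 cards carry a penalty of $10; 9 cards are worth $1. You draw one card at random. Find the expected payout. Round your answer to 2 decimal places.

$17.14

E[payout] = (3/43)·198 + (12/43)·6 + (12/43)·11 + (7/43)·(-10) + (9/43)·1 = 737/43
≈ $17.14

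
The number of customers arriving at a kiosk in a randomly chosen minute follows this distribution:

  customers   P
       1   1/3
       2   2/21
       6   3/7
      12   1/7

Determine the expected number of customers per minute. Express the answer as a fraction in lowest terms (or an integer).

E[X] = (1/3)·1 + (2/21)·2 + (3/7)·6 + (1/7)·12
     = 101/21

101/21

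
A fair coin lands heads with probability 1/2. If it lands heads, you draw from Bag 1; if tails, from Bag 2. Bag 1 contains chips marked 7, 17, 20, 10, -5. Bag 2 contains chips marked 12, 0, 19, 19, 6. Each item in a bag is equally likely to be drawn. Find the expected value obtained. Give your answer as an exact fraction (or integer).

E[X | Bag 1] = (7 + 17 + 20 + 10 − 5)/5 = 49/5
E[X | Bag 2] = (12 + 0 + 19 + 19 + 6)/5 = 56/5
E[X] = (1/2)·49/5 + (1/2)·56/5 = 21/2

21/2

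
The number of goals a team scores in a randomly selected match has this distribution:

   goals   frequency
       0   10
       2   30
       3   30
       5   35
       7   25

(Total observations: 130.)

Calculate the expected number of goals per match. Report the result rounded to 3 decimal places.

3.846

Total = 130, so P(goals=0) = 10/130, etc.
E[X] = (1/13)·0 + (3/13)·2 + (3/13)·3 + (7/26)·5 + (5/26)·7
     = 50/13 ≈ 3.846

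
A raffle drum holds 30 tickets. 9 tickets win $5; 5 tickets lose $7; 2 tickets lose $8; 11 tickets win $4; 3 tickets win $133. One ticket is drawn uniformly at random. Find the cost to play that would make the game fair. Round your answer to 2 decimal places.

E[payout] = (9/30)·5 + (5/30)·(-7) + (2/30)·(-8) + (11/30)·4 + (3/30)·133 = 437/30
Fair fee = E[payout] = 437/30 ≈ $14.57

$14.57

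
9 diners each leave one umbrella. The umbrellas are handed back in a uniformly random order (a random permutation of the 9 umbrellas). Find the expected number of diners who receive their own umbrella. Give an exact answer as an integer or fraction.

1

Let Xᵢ = 1 if person i gets their own umbrella. For each i, P(Xᵢ=1) = 1/9.
By linearity of expectation, E[X₁+…+X_9] = 9·(1/9) = 1.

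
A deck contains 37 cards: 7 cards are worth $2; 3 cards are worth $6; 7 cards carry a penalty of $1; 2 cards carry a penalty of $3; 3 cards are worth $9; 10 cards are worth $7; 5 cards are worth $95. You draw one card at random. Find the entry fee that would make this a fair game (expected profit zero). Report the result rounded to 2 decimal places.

$15.97

E[payout] = (7/37)·2 + (3/37)·6 + (7/37)·(-1) + (2/37)·(-3) + (3/37)·9 + (10/37)·7 + (5/37)·95 = 591/37
Fair fee = E[payout] = 591/37 ≈ $15.97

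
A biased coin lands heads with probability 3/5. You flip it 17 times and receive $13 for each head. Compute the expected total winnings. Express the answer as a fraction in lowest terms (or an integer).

663/5 dollars

E[#heads] = 17·3/5 = 51/5 (linearity over flips).
E[winnings] = 13·51/5 = 663/5.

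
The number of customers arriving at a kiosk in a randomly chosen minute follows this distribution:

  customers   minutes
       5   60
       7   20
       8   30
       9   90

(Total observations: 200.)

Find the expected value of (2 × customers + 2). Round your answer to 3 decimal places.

Total = 200, so P(customers=5) = 60/200, etc.
E[2x+2] = (3/10)·12 + (1/10)·16 + (3/20)·18 + (9/20)·20
     = 169/10 ≈ 16.900

16.900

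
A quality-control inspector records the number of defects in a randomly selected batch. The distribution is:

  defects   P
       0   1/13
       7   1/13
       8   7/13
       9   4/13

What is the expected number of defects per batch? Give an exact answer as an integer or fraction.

E[X] = (1/13)·0 + (1/13)·7 + (7/13)·8 + (4/13)·9
     = 99/13

99/13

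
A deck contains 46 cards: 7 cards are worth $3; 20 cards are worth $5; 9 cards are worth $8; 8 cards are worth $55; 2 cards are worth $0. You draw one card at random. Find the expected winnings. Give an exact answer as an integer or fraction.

E[payout] = (7/46)·3 + (20/46)·5 + (9/46)·8 + (8/46)·55 + (2/46)·0 = 633/46

633/46 dollars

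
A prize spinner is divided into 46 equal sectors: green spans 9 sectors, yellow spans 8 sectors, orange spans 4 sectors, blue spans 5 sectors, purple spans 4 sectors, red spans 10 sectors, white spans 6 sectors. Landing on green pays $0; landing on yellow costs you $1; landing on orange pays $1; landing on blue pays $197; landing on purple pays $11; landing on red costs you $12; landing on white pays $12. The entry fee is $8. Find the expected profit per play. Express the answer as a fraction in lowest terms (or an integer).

E[payout] = (9/46)·0 + (8/46)·(-1) + (4/46)·1 + (5/46)·197 + (4/46)·11 + (10/46)·(-12) + (6/46)·12 = 977/46
Expected profit = 977/46 − 8 = 609/46

609/46 dollars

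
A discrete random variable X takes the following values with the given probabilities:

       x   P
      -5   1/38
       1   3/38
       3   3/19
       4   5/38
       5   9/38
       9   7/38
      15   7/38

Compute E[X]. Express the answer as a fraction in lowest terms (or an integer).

249/38

E[X] = (1/38)·(-5) + (3/38)·1 + (3/19)·3 + (5/38)·4 + (9/38)·5 + (7/38)·9 + (7/38)·15
     = 249/38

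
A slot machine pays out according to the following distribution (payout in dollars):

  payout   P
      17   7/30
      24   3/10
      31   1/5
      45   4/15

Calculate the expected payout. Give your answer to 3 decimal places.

E[X] = (7/30)·17 + (3/10)·24 + (1/5)·31 + (4/15)·45
     = 881/30 ≈ 29.367

$29.367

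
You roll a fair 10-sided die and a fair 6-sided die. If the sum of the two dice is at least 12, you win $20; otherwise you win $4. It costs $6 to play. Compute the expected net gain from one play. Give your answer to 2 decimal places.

E[payout] = (3/4)·4 + (1/4)·20 = 8
Expected profit = 8 − 6 = 2 ≈ $2.00

$2.00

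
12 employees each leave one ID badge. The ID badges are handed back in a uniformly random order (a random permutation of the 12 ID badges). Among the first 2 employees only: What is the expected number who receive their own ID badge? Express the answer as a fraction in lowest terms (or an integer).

1/6

Let Xᵢ = 1 if person i gets their own ID badge. For each i, P(Xᵢ=1) = 1/12.
By linearity of expectation, E[X₁+…+X_2] = 2·(1/12) = 1/6.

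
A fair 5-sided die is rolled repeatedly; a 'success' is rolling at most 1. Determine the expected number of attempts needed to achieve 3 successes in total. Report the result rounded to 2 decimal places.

By linearity (sum of 3 independent geometric waits), E[trials] = 3/p = 3/(1/5) = 15.
≈ 15.00

15.00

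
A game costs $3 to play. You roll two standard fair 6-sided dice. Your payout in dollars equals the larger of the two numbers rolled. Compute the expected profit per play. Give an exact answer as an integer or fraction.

Distribution of the larger of the two numbers rolled: 1 w.p. 1/36, 2 w.p. 1/12, 3 w.p. 5/36, 4 w.p. 7/36, 5 w.p. 1/4, 6 w.p. 11/36
E[payout] = (1/36)·1 + (1/12)·2 + (5/36)·3 + (7/36)·4 + (1/4)·5 + (11/36)·6 = 161/36
Expected profit = 161/36 − 3 = 53/36

53/36 dollars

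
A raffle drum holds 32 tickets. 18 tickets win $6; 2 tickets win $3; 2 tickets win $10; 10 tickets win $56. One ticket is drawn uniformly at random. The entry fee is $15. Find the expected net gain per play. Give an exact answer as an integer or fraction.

E[payout] = (18/32)·6 + (2/32)·3 + (2/32)·10 + (10/32)·56 = 347/16
Expected profit = 347/16 − 15 = 107/16

107/16 dollars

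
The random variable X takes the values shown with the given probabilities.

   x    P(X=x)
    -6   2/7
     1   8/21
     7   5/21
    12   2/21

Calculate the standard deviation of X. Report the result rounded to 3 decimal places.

E[X] = 31/21, E[X²] = 757/21
Var(X) = E[X²] − (E[X])² = 757/21 − 961/441 = 14936/441
SD(X) = √(14936/441) ≈ 5.820

5.820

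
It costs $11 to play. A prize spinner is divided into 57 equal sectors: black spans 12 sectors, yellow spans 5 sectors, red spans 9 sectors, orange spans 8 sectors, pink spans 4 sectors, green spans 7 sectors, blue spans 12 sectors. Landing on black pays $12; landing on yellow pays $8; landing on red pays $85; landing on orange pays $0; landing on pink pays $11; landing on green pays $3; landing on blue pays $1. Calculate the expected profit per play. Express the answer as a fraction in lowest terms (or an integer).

E[payout] = (12/57)·12 + (5/57)·8 + (9/57)·85 + (8/57)·0 + (4/57)·11 + (7/57)·3 + (12/57)·1 = 18
Expected profit = 18 − 11 = 7

$7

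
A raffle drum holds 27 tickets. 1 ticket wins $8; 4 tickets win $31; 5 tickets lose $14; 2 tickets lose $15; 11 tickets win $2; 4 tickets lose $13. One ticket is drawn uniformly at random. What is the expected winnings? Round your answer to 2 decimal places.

E[payout] = (1/27)·8 + (4/27)·31 + (5/27)·(-14) + (2/27)·(-15) + (11/27)·2 + (4/27)·(-13) = 2/27
≈ $0.07

$0.07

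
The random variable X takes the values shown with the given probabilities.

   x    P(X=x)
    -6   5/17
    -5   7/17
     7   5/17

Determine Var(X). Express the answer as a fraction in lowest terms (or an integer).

9300/289

E[X] = (5/17)·(-6) + (7/17)·(-5) + (5/17)·7 = -30/17
E[X²] = (5/17)·36 + (7/17)·25 + (5/17)·49 = 600/17
Var(X) = 600/17 − (-30/17)² = 9300/289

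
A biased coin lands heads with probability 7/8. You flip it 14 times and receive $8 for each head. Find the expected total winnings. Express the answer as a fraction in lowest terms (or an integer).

E[#heads] = 14·7/8 = 49/4 (linearity over flips).
E[winnings] = 8·49/4 = 98.

$98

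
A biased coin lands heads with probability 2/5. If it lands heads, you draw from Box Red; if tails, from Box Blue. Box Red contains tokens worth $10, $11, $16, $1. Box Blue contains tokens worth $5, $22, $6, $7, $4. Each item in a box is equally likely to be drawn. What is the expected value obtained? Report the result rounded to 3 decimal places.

E[X | Box Red] = (10 + 11 + 16 + 1)/4 = 19/2
E[X | Box Blue] = (5 + 22 + 6 + 7 + 4)/5 = 44/5
E[X] = (2/5)·19/2 + (3/5)·44/5 = 227/25 ≈ 9.080

$9.080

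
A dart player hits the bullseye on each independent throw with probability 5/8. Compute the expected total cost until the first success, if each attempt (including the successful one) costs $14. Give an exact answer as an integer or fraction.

112/5 dollars

E[#attempts] = 1/p = 8/5; E[cost] = 14·8/5 = 112/5.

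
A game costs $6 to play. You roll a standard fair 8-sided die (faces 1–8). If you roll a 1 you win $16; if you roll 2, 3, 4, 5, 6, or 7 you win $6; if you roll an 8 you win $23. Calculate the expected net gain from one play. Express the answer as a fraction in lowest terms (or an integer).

27/8 dollars

E[payout] = (3/4)·6 + (1/8)·16 + (1/8)·23 = 75/8
Expected profit = 75/8 − 6 = 27/8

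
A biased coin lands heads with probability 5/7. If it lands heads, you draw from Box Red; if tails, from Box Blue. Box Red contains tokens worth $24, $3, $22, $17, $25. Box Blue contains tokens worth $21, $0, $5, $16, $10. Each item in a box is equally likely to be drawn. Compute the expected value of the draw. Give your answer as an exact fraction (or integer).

E[X | Box Red] = (24 + 3 + 22 + 17 + 25)/5 = 91/5
E[X | Box Blue] = (21 + 0 + 5 + 16 + 10)/5 = 52/5
E[X] = (5/7)·91/5 + (2/7)·52/5 = 559/35

559/35 dollars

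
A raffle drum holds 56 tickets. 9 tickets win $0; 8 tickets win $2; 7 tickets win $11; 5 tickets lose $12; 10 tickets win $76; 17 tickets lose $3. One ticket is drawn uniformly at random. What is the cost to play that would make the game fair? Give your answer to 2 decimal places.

$13.25

E[payout] = (9/56)·0 + (8/56)·2 + (7/56)·11 + (5/56)·(-12) + (10/56)·76 + (17/56)·(-3) = 53/4
Fair fee = E[payout] = 53/4 ≈ $13.25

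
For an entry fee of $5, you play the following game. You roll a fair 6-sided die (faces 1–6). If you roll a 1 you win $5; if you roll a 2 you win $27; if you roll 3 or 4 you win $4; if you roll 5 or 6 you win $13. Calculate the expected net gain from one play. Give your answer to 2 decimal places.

$6.00

E[payout] = (1/3)·4 + (1/6)·5 + (1/3)·13 + (1/6)·27 = 11
Expected profit = 11 − 5 = 6 ≈ $6.00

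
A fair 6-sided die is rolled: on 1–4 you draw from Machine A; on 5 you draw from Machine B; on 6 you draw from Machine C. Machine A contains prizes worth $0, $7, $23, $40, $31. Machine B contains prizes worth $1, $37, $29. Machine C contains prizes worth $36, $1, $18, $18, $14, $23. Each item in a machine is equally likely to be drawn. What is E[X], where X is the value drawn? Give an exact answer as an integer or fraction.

E[X | Machine A] = (0 + 7 + 23 + 40 + 31)/5 = 101/5
E[X | Machine B] = (1 + 37 + 29)/3 = 67/3
E[X | Machine C] = (36 + 1 + 18 + 18 + 14 + 23)/6 = 55/3
E[X] = (2/3)·101/5 + (1/6)·67/3 + (1/6)·55/3 = 911/45

911/45 dollars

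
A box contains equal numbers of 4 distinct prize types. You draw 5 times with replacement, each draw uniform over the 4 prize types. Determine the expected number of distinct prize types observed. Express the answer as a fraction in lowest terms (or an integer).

Let Xⱼ=1 if type j appears at least once. P(Xⱼ=1) = 1 − ((4−1)/4)^5 = 781/1024.
E[#distinct] = 4·781/1024 = 781/256.

781/256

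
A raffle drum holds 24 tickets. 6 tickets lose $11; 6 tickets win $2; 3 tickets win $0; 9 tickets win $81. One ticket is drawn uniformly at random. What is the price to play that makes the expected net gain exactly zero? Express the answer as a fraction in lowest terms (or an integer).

225/8 dollars

E[payout] = (6/24)·(-11) + (6/24)·2 + (3/24)·0 + (9/24)·81 = 225/8
Fair fee = E[payout] = 225/8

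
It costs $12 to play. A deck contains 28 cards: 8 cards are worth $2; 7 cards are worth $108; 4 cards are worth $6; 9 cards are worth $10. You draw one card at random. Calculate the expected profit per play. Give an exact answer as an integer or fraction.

275/14 dollars

E[payout] = (8/28)·2 + (7/28)·108 + (4/28)·6 + (9/28)·10 = 443/14
Expected profit = 443/14 − 12 = 275/14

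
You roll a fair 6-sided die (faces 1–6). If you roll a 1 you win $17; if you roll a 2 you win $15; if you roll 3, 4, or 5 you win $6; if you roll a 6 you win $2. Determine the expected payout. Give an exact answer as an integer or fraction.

26/3 dollars

E[payout] = (1/6)·2 + (1/2)·6 + (1/6)·15 + (1/6)·17 = 26/3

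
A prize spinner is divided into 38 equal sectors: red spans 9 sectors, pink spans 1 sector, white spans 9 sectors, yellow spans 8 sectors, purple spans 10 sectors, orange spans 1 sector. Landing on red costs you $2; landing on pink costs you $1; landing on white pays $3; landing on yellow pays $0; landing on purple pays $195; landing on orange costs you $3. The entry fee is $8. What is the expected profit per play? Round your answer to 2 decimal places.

$43.45

E[payout] = (9/38)·(-2) + (1/38)·(-1) + (9/38)·3 + (8/38)·0 + (10/38)·195 + (1/38)·(-3) = 1955/38
Expected profit = 1955/38 − 8 = 1651/38 ≈ $43.45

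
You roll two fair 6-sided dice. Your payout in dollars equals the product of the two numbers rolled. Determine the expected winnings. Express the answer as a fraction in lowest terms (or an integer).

49/4 dollars

Distribution of the product of the two numbers rolled: 1 w.p. 1/36, 2 w.p. 1/18, 3 w.p. 1/18, 4 w.p. 1/12, 5 w.p. 1/18, 6 w.p. 1/9, …
E[payout] = (1/36)·1 + (1/18)·2 + (1/18)·3 + (1/12)·4 + (1/18)·5 + (1/9)·6 + (1/18)·8 + (1/36)·9 + (1/18)·10 + (1/9)·12 + (1/18)·15 + (1/36)·16 + (1/18)·18 + (1/18)·20 + (1/18)·24 + (1/36)·25 + (1/18)·30 + (1/36)·36 = 49/4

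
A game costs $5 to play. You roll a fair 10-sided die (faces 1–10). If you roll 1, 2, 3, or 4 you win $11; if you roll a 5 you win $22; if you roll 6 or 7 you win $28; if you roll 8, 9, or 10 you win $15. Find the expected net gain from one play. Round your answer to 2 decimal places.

E[payout] = (2/5)·11 + (3/10)·15 + (1/10)·22 + (1/5)·28 = 167/10
Expected profit = 167/10 − 5 = 117/10 ≈ $11.70

$11.70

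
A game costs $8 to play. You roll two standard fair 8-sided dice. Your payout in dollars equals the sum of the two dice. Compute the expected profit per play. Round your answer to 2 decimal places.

$1.00

Distribution of the sum of the two dice: 2 w.p. 1/64, 3 w.p. 1/32, 4 w.p. 3/64, 5 w.p. 1/16, 6 w.p. 5/64, 7 w.p. 3/32, …
E[payout] = (1/64)·2 + (1/32)·3 + (3/64)·4 + (1/16)·5 + (5/64)·6 + (3/32)·7 + (7/64)·8 + (1/8)·9 + (7/64)·10 + (3/32)·11 + (5/64)·12 + (1/16)·13 + (3/64)·14 + (1/32)·15 + (1/64)·16 = 9
Expected profit = 9 − 8 = 1 ≈ $1.00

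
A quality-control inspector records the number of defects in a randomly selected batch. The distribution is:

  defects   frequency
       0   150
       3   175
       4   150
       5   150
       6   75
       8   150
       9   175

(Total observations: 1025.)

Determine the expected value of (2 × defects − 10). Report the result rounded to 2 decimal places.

Total = 1025, so P(defects=0) = 150/1025, etc.
E[2x-10] = (6/41)·(-10) + (7/41)·(-4) + (6/41)·(-2) + (6/41)·0 + (3/41)·2 + (6/41)·6 + (7/41)·8
     = -2/41 ≈ -0.05

-0.05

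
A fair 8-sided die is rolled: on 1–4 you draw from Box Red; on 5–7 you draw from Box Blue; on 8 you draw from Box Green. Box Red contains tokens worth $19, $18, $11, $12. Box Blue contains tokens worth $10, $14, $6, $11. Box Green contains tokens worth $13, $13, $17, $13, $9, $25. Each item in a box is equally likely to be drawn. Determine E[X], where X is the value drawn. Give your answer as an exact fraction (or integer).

E[X | Box Red] = (19 + 18 + 11 + 12)/4 = 15
E[X | Box Blue] = (10 + 14 + 6 + 11)/4 = 41/4
E[X | Box Green] = (13 + 13 + 17 + 13 + 9 + 25)/6 = 15
E[X] = (1/2)·15 + (3/8)·41/4 + (1/8)·15 = 423/32

423/32 dollars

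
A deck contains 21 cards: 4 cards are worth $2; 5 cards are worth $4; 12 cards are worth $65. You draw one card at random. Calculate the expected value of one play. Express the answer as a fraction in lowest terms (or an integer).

E[payout] = (4/21)·2 + (5/21)·4 + (12/21)·65 = 808/21

808/21 dollars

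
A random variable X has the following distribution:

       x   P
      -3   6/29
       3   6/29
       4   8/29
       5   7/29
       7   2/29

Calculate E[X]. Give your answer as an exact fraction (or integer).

E[X] = (6/29)·(-3) + (6/29)·3 + (8/29)·4 + (7/29)·5 + (2/29)·7
     = 81/29

81/29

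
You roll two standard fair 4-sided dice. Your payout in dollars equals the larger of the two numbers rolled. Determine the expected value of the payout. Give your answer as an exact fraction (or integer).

Distribution of the larger of the two numbers rolled: 1 w.p. 1/16, 2 w.p. 3/16, 3 w.p. 5/16, 4 w.p. 7/16
E[payout] = (1/16)·1 + (3/16)·2 + (5/16)·3 + (7/16)·4 = 25/8

25/8 dollars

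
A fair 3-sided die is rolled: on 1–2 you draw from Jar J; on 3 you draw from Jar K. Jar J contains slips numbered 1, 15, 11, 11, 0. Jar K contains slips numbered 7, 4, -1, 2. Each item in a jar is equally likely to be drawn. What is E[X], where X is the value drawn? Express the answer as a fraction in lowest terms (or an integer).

91/15

E[X | Jar J] = (1 + 15 + 11 + 11 + 0)/5 = 38/5
E[X | Jar K] = (7 + 4 − 1 + 2)/4 = 3
E[X] = (2/3)·38/5 + (1/3)·3 = 91/15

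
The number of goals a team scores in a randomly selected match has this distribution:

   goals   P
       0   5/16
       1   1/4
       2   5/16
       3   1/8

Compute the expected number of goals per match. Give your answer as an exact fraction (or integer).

E[X] = (5/16)·0 + (1/4)·1 + (5/16)·2 + (1/8)·3
     = 5/4

5/4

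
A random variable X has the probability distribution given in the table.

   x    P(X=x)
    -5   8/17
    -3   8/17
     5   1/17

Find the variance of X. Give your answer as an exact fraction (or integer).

E[X] = (8/17)·(-5) + (8/17)·(-3) + (1/17)·5 = -59/17
E[X²] = (8/17)·25 + (8/17)·9 + (1/17)·25 = 297/17
Var(X) = 297/17 − (-59/17)² = 1568/289

1568/289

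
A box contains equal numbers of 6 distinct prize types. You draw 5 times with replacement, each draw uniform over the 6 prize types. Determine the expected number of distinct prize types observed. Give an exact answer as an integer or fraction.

Let Xⱼ=1 if type j appears at least once. P(Xⱼ=1) = 1 − ((6−1)/6)^5 = 4651/7776.
E[#distinct] = 6·4651/7776 = 4651/1296.

4651/1296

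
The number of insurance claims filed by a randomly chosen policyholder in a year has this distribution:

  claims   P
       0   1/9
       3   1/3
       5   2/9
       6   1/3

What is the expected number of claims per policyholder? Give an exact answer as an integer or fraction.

E[X] = (1/9)·0 + (1/3)·3 + (2/9)·5 + (1/3)·6
     = 37/9

37/9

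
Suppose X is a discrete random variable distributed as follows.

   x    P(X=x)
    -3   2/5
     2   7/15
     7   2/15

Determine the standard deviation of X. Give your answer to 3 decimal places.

E[X] = 2/3, E[X²] = 12
Var(X) = E[X²] − (E[X])² = 12 − 4/9 = 104/9
SD(X) = √(104/9) ≈ 3.399

3.399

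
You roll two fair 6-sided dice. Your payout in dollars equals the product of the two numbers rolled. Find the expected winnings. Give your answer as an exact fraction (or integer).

49/4 dollars

Distribution of the product of the two numbers rolled: 1 w.p. 1/36, 2 w.p. 1/18, 3 w.p. 1/18, 4 w.p. 1/12, 5 w.p. 1/18, 6 w.p. 1/9, …
E[payout] = (1/36)·1 + (1/18)·2 + (1/18)·3 + (1/12)·4 + (1/18)·5 + (1/9)·6 + (1/18)·8 + (1/36)·9 + (1/18)·10 + (1/9)·12 + (1/18)·15 + (1/36)·16 + (1/18)·18 + (1/18)·20 + (1/18)·24 + (1/36)·25 + (1/18)·30 + (1/36)·36 = 49/4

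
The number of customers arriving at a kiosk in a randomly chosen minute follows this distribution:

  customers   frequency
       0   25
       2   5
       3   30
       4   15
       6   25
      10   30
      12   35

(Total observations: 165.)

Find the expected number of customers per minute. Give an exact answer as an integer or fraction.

206/33

Total = 165, so P(customers=0) = 25/165, etc.
E[X] = (5/33)·0 + (1/33)·2 + (2/11)·3 + (1/11)·4 + (5/33)·6 + (2/11)·10 + (7/33)·12
     = 206/33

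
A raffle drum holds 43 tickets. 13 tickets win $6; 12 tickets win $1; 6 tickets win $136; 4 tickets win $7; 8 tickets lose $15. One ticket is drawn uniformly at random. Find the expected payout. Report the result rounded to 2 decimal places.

E[payout] = (13/43)·6 + (12/43)·1 + (6/43)·136 + (4/43)·7 + (8/43)·(-15) = 814/43
≈ $18.93

$18.93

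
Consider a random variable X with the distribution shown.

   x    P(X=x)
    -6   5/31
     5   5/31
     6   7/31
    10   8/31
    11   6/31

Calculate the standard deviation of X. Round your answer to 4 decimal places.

5.6873

E[X] = 183/31, E[X²] = 2083/31
Var(X) = E[X²] − (E[X])² = 2083/31 − 33489/961 = 31084/961
SD(X) = √(31084/961) ≈ 5.6873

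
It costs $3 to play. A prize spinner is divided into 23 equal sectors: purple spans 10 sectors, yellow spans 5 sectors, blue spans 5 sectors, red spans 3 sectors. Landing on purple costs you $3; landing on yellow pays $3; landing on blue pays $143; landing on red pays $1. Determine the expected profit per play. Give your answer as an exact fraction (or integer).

E[payout] = (10/23)·(-3) + (5/23)·3 + (5/23)·143 + (3/23)·1 = 703/23
Expected profit = 703/23 − 3 = 634/23

634/23 dollars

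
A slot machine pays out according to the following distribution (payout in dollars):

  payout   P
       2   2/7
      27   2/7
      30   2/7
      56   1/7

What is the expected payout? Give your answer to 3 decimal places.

E[X] = (2/7)·2 + (2/7)·27 + (2/7)·30 + (1/7)·56
     = 174/7 ≈ 24.857

$24.857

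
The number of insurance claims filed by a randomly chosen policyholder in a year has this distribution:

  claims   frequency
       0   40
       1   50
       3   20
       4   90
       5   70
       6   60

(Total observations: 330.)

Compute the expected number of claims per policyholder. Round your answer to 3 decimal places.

3.576

Total = 330, so P(claims=0) = 40/330, etc.
E[X] = (4/33)·0 + (5/33)·1 + (2/33)·3 + (3/11)·4 + (7/33)·5 + (2/11)·6
     = 118/33 ≈ 3.576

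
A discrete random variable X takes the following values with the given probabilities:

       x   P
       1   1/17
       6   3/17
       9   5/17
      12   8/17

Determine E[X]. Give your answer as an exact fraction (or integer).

160/17

E[X] = (1/17)·1 + (3/17)·6 + (5/17)·9 + (8/17)·12
     = 160/17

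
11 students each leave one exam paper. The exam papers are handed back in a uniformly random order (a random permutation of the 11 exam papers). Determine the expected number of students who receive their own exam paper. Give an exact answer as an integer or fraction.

1

Let Xᵢ = 1 if person i gets their own exam paper. For each i, P(Xᵢ=1) = 1/11.
By linearity of expectation, E[X₁+…+X_11] = 11·(1/11) = 1.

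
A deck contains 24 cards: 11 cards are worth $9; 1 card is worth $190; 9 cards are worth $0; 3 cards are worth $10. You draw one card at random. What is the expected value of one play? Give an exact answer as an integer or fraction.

319/24 dollars

E[payout] = (11/24)·9 + (1/24)·190 + (9/24)·0 + (3/24)·10 = 319/24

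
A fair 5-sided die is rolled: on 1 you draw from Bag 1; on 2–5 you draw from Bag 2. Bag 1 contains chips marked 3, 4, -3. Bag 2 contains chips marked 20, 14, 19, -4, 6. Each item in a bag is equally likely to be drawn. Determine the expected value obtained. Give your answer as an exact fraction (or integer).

136/15

E[X | Bag 1] = (3 + 4 − 3)/3 = 4/3
E[X | Bag 2] = (20 + 14 + 19 − 4 + 6)/5 = 11
E[X] = (1/5)·4/3 + (4/5)·11 = 136/15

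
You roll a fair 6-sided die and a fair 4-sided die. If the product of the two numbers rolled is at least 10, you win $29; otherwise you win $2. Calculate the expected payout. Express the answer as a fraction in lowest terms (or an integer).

97/8 dollars

E[payout] = (5/8)·2 + (3/8)·29 = 97/8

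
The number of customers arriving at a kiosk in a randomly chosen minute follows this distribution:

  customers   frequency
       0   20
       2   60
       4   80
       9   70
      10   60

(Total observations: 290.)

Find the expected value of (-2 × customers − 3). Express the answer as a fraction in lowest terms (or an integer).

Total = 290, so P(customers=0) = 20/290, etc.
E[-2x-3] = (2/29)·(-3) + (6/29)·(-7) + (8/29)·(-11) + (7/29)·(-21) + (6/29)·(-23)
     = -421/29

-421/29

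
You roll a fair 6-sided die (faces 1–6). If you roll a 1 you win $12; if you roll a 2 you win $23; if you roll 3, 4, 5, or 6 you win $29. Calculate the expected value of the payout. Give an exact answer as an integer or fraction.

151/6 dollars

E[payout] = (1/6)·12 + (1/6)·23 + (2/3)·29 = 151/6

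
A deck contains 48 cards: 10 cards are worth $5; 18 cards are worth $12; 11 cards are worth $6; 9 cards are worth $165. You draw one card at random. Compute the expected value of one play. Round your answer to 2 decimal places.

$37.85

E[payout] = (10/48)·5 + (18/48)·12 + (11/48)·6 + (9/48)·165 = 1817/48
≈ $37.85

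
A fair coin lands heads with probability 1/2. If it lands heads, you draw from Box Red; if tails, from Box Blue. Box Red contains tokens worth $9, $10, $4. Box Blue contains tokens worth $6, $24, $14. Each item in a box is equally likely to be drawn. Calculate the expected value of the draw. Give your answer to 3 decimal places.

E[X | Box Red] = (9 + 10 + 4)/3 = 23/3
E[X | Box Blue] = (6 + 24 + 14)/3 = 44/3
E[X] = (1/2)·23/3 + (1/2)·44/3 = 67/6 ≈ 11.167

$11.167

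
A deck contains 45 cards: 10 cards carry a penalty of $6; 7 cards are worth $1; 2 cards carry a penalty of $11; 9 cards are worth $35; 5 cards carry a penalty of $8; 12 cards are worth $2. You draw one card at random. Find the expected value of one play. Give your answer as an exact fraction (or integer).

224/45 dollars

E[payout] = (10/45)·(-6) + (7/45)·1 + (2/45)·(-11) + (9/45)·35 + (5/45)·(-8) + (12/45)·2 = 224/45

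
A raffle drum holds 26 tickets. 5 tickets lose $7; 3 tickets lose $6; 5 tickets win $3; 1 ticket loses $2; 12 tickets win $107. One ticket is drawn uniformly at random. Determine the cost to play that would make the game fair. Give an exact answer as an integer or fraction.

E[payout] = (5/26)·(-7) + (3/26)·(-6) + (5/26)·3 + (1/26)·(-2) + (12/26)·107 = 622/13
Fair fee = E[payout] = 622/13

622/13 dollars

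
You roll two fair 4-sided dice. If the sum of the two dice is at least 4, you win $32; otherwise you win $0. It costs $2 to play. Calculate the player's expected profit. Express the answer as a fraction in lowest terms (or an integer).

E[payout] = (3/16)·0 + (13/16)·32 = 26
Expected profit = 26 − 2 = 24

$24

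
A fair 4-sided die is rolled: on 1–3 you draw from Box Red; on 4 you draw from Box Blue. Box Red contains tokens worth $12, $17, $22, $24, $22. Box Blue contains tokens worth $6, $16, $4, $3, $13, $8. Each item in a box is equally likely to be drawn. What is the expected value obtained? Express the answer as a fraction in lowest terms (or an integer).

499/30 dollars

E[X | Box Red] = (12 + 17 + 22 + 24 + 22)/5 = 97/5
E[X | Box Blue] = (6 + 16 + 4 + 3 + 13 + 8)/6 = 25/3
E[X] = (3/4)·97/5 + (1/4)·25/3 = 499/30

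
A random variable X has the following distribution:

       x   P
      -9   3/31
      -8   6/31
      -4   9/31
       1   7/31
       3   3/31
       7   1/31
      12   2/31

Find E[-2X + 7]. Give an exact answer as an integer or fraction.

345/31

E[-2x+7] = (3/31)·25 + (6/31)·23 + (9/31)·15 + (7/31)·5 + (3/31)·1 + (1/31)·(-7) + (2/31)·(-17)
     = 345/31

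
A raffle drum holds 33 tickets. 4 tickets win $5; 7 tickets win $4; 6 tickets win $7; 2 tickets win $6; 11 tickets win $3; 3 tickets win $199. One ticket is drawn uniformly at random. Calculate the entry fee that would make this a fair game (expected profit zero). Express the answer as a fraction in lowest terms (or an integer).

244/11 dollars

E[payout] = (4/33)·5 + (7/33)·4 + (6/33)·7 + (2/33)·6 + (11/33)·3 + (3/33)·199 = 244/11
Fair fee = E[payout] = 244/11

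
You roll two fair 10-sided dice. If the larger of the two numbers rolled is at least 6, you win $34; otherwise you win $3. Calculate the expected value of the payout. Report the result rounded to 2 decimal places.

$26.25

E[payout] = (1/4)·3 + (3/4)·34 = 105/4
≈ $26.25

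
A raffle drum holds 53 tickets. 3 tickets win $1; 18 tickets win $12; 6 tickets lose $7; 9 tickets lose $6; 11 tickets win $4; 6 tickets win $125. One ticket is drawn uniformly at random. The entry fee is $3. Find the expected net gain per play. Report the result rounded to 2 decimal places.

$14.30

E[payout] = (3/53)·1 + (18/53)·12 + (6/53)·(-7) + (9/53)·(-6) + (11/53)·4 + (6/53)·125 = 917/53
Expected profit = 917/53 − 3 = 758/53 ≈ $14.30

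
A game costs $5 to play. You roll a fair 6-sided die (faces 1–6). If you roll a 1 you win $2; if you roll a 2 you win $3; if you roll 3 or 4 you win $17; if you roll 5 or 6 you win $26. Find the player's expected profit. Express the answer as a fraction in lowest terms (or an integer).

E[payout] = (1/6)·2 + (1/6)·3 + (1/3)·17 + (1/3)·26 = 91/6
Expected profit = 91/6 − 5 = 61/6

61/6 dollars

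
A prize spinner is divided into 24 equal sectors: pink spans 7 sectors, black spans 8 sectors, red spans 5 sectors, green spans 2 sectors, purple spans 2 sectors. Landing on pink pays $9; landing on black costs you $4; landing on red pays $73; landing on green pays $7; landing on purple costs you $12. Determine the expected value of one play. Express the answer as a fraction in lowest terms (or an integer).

193/12 dollars

E[payout] = (7/24)·9 + (8/24)·(-4) + (5/24)·73 + (2/24)·7 + (2/24)·(-12) = 193/12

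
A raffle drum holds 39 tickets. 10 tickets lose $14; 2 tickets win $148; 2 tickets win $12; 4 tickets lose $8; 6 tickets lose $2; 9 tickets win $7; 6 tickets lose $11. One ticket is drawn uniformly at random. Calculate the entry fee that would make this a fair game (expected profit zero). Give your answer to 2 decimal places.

E[payout] = (10/39)·(-14) + (2/39)·148 + (2/39)·12 + (4/39)·(-8) + (6/39)·(-2) + (9/39)·7 + (6/39)·(-11) = 133/39
Fair fee = E[payout] = 133/39 ≈ $3.41

$3.41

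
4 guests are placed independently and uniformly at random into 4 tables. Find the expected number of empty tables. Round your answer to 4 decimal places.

Let Xⱼ=1 if table j is empty. P(Xⱼ=1) = ((4-1)/4)^4 = 81/256.
By linearity, E[#empty] = 4·81/256 = 81/64.
≈ 1.2656

1.2656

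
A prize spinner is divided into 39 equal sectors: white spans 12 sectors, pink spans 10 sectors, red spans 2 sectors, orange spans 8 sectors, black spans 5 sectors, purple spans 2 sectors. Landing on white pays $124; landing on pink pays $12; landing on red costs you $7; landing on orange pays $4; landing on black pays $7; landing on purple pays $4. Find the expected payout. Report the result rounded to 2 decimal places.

E[payout] = (12/39)·124 + (10/39)·12 + (2/39)·(-7) + (8/39)·4 + (5/39)·7 + (2/39)·4 = 1669/39
≈ $42.79

$42.79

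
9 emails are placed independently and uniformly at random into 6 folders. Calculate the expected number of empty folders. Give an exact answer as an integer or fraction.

Let Xⱼ=1 if folder j is empty. P(Xⱼ=1) = ((6-1)/6)^9 = 1953125/10077696.
By linearity, E[#empty] = 6·1953125/10077696 = 1953125/1679616.

1953125/1679616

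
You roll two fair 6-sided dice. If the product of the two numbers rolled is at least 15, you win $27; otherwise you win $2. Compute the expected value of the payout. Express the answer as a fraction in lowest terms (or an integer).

E[payout] = (23/36)·2 + (13/36)·27 = 397/36

397/36 dollars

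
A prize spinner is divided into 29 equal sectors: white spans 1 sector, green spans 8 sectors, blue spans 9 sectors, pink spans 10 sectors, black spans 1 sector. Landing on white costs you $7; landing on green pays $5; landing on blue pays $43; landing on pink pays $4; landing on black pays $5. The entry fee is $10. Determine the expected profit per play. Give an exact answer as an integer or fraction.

E[payout] = (1/29)·(-7) + (8/29)·5 + (9/29)·43 + (10/29)·4 + (1/29)·5 = 465/29
Expected profit = 465/29 − 10 = 175/29

175/29 dollars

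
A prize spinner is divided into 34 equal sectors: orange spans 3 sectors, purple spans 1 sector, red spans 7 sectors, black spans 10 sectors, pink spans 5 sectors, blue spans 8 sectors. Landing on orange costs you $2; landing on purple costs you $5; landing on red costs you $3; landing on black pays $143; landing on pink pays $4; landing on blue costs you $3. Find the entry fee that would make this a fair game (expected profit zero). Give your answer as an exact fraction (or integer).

$41

E[payout] = (3/34)·(-2) + (1/34)·(-5) + (7/34)·(-3) + (10/34)·143 + (5/34)·4 + (8/34)·(-3) = 41
Fair fee = E[payout] = 41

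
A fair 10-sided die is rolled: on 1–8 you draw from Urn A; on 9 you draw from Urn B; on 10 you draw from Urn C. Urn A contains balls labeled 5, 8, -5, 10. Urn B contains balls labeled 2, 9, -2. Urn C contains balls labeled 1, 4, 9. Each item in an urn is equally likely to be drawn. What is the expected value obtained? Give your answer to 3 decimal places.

4.367

E[X | Urn A] = (5 + 8 − 5 + 10)/4 = 9/2
E[X | Urn B] = (2 + 9 − 2)/3 = 3
E[X | Urn C] = (1 + 4 + 9)/3 = 14/3
E[X] = (4/5)·9/2 + (1/10)·3 + (1/10)·14/3 = 131/30 ≈ 4.367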